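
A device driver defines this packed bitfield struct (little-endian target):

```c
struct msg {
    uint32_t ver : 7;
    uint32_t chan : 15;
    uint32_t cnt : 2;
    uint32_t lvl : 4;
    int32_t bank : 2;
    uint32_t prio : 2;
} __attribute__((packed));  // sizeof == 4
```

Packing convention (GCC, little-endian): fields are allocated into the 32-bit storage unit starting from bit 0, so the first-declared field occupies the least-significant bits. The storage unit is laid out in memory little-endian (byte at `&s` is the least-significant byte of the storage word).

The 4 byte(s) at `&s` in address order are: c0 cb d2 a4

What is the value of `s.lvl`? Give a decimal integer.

[0]=0xc0 [1]=0xcb [2]=0xd2 [3]=0xa4 (little-endian) → word 0xa4d2cbc0
ver [0+:7] = (word>>0) & 0x7f = 64
chan [7+:15] = (word>>7) & 0x7fff = 9623
cnt [22+:2] = (word>>22) & 0x3 = 3
lvl [24+:4] = (word>>24) & 0xf = 4  ←
bank [28+:2] = (word>>28) & 0x3 = 2
prio [30+:2] = (word>>30) & 0x3 = 2

4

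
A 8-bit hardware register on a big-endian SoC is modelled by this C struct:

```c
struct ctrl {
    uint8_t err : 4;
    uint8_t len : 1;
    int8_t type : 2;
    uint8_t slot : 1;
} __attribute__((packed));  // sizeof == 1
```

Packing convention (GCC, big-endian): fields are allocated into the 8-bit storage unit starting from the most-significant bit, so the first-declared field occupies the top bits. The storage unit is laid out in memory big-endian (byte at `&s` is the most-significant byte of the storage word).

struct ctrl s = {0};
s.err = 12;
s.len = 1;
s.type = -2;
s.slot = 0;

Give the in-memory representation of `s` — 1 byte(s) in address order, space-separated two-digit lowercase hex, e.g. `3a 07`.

[4+:4] err=12 & 0xf = 0xc; word=0xc0
[3+:1] len=1 & 0x1 = 0x1; word=0xc8
[1+:2] type=-2 & 0x3 = 0x2; word=0xcc
[0+:1] slot=0 & 0x1 = 0x0; word=0xcc
word = 0xcc → big-endian bytes:
  [0]=0xcc

cc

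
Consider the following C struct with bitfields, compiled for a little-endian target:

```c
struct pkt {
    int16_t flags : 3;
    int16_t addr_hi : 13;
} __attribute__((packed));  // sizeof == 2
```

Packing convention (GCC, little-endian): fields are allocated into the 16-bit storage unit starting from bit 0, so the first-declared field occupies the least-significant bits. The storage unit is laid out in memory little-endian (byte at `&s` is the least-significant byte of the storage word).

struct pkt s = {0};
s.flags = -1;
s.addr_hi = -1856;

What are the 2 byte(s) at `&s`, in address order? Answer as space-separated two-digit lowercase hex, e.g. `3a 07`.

07 c6

[0+:3] flags=-1 & 0x7 = 0x7; word=0x0007
[3+:13] addr_hi=-1856 & 0x1fff = 0x18c0; word=0xc607
word = 0xc607 → little-endian bytes:
  [0]=0x07  [1]=0xc6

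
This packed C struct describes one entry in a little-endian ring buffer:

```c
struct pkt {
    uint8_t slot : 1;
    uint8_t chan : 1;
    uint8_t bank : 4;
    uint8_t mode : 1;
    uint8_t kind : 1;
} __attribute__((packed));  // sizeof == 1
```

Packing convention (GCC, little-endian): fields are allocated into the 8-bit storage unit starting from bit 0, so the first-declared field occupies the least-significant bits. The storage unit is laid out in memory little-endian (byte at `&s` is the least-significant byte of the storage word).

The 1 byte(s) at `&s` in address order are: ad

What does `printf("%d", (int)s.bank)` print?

11

[0]=0xad (little-endian) → word 0xad
slot [0+:1] = (word>>0) & 0x1 = 1
chan [1+:1] = (word>>1) & 0x1 = 0
bank [2+:4] = (word>>2) & 0xf = 11  ←
mode [6+:1] = (word>>6) & 0x1 = 0
kind [7+:1] = (word>>7) & 0x1 = 1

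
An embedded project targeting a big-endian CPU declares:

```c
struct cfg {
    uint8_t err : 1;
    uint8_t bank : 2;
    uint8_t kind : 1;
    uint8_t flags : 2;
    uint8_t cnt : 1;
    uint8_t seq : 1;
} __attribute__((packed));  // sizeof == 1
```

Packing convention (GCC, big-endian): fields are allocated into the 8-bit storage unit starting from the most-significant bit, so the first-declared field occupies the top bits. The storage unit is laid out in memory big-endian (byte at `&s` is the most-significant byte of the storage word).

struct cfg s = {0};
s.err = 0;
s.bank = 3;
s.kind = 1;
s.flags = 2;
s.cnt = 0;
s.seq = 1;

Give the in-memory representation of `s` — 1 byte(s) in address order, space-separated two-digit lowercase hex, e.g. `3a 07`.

79

err:1 = 0 → 0x0 << 7 → word 0x00
bank:2 = 3 → 0x3 << 5 → word 0x60
kind:1 = 1 → 0x1 << 4 → word 0x70
flags:2 = 2 → 0x2 << 2 → word 0x78
cnt:1 = 0 → 0x0 << 1 → word 0x78
seq:1 = 1 → 0x1 << 0 → word 0x79
word = 0x79 → big-endian bytes:
  [0]=0x79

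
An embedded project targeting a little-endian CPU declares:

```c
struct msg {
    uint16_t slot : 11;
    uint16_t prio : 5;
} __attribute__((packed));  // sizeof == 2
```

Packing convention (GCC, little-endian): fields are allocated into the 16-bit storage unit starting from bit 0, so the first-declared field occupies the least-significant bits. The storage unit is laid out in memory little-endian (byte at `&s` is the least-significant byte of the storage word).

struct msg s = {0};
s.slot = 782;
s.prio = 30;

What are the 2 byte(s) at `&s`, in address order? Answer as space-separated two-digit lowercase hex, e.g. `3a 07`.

slot (11b) val=782 bits=0x30e at bit 0: 0x030e
prio (5b) val=30 bits=0x1e at bit 11: 0xf30e
word = 0xf30e → little-endian bytes:
  [0]=0x0e  [1]=0xf3

0e f3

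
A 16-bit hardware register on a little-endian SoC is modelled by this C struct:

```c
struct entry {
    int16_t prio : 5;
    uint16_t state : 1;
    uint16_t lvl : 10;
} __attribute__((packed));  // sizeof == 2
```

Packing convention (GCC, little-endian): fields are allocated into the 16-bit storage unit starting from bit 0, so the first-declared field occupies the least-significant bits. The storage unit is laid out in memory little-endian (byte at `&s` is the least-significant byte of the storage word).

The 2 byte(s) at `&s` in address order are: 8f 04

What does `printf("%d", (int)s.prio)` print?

15

[0]=0x8f [1]=0x04 (little-endian) → word 0x048f
prio:5 @ bit 0 → (0x048f>>0)&0x1f = 0xf  ←
state:1 @ bit 5 → (0x048f>>5)&0x1 = 0x0
lvl:10 @ bit 6 → (0x048f>>6)&0x3ff = 0x12
prio signed 5b, MSB=0: value = 15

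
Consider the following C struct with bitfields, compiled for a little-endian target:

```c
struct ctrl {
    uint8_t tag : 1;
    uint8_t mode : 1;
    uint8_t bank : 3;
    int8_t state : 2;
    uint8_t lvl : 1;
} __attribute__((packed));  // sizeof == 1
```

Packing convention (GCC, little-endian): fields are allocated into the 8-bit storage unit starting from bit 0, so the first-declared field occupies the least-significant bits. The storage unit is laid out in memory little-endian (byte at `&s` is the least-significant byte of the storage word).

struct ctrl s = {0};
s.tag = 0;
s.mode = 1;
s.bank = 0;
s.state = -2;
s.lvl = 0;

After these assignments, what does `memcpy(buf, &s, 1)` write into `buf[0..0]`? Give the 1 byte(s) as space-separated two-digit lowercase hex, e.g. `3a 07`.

tag (1b) val=0 bits=0x0 at bit 0: 0x00
mode (1b) val=1 bits=0x1 at bit 1: 0x02
bank (3b) val=0 bits=0x0 at bit 2: 0x02
state (2b) val=-2 bits=0x2 at bit 5: 0x42
lvl (1b) val=0 bits=0x0 at bit 7: 0x42
word = 0x42 → little-endian bytes:
  [0]=0x42

42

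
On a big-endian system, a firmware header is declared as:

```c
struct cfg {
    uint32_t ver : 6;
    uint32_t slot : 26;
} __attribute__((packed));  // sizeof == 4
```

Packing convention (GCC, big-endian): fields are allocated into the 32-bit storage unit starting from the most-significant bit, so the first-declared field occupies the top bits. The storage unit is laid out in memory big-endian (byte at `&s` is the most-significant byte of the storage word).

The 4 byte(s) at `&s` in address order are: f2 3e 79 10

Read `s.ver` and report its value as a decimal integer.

[0]=0xf2 [1]=0x3e [2]=0x79 [3]=0x10 (big-endian) → word 0xf23e7910
ver:6 @ bit 26 → (0xf23e7910>>26)&0x3f = 0x3c  ←
slot:26 @ bit 0 → (0xf23e7910>>0)&0x3ffffff = 0x23e7910

60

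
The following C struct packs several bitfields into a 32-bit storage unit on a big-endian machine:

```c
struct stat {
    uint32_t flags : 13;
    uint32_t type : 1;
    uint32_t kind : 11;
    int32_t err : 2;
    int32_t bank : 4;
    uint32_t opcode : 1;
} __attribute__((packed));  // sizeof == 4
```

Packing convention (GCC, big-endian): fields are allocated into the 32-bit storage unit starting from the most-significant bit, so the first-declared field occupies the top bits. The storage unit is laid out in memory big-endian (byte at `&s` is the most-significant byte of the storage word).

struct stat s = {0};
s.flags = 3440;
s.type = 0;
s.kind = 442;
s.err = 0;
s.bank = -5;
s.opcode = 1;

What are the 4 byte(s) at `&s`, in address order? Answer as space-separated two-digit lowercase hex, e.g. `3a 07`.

6b 80 dd 17

flags:13 = 3440 → 0xd70 << 19 → word 0x6b800000
type:1 = 0 → 0x0 << 18 → word 0x6b800000
kind:11 = 442 → 0x1ba << 7 → word 0x6b80dd00
err:2 = 0 → 0x0 << 5 → word 0x6b80dd00
bank:4 = -5 → 0xb << 1 → word 0x6b80dd16
opcode:1 = 1 → 0x1 << 0 → word 0x6b80dd17
word = 0x6b80dd17 → big-endian bytes:
  [0]=0x6b  [1]=0x80  [2]=0xdd  [3]=0x17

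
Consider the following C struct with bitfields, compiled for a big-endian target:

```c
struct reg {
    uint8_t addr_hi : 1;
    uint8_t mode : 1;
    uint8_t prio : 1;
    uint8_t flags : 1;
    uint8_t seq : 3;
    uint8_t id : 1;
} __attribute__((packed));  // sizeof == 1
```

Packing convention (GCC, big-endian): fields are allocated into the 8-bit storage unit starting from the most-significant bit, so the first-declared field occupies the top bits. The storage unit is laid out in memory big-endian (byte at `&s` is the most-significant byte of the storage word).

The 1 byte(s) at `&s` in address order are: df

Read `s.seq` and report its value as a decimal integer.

7

[0]=0xdf (big-endian) → word 0xdf
addr_hi:1 @ bit 7 → (0xdf>>7)&0x1 = 0x1
mode:1 @ bit 6 → (0xdf>>6)&0x1 = 0x1
prio:1 @ bit 5 → (0xdf>>5)&0x1 = 0x0
flags:1 @ bit 4 → (0xdf>>4)&0x1 = 0x1
seq:3 @ bit 1 → (0xdf>>1)&0x7 = 0x7  ←
id:1 @ bit 0 → (0xdf>>0)&0x1 = 0x1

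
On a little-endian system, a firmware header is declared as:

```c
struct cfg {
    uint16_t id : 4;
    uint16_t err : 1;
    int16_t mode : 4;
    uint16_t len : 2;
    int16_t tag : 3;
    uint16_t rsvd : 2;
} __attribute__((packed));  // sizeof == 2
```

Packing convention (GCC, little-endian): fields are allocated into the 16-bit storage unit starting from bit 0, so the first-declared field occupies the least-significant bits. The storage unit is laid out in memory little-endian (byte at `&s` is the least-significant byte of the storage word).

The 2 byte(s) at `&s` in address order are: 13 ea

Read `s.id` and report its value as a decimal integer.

[0]=0x13 [1]=0xea (little-endian) → word 0xea13
id:4 @ bit 0 → (0xea13>>0)&0xf = 0x3  ←
err:1 @ bit 4 → (0xea13>>4)&0x1 = 0x1
mode:4 @ bit 5 → (0xea13>>5)&0xf = 0x0
len:2 @ bit 9 → (0xea13>>9)&0x3 = 0x1
tag:3 @ bit 11 → (0xea13>>11)&0x7 = 0x5
rsvd:2 @ bit 14 → (0xea13>>14)&0x3 = 0x3

3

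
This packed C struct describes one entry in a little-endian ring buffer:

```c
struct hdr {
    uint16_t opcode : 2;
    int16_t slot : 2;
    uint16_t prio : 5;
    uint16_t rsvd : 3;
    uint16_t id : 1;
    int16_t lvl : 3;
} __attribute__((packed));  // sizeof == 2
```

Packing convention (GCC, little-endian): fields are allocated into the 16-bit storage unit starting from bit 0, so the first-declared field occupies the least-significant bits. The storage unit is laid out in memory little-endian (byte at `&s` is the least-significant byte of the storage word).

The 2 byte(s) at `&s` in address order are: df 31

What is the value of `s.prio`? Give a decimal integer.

[0]=0xdf [1]=0x31 (little-endian) → word 0x31df
opcode [0+:2] = (word>>0) & 0x3 = 3
slot [2+:2] = (word>>2) & 0x3 = 3
prio [4+:5] = (word>>4) & 0x1f = 29  ←
rsvd [9+:3] = (word>>9) & 0x7 = 0
id [12+:1] = (word>>12) & 0x1 = 1
lvl [13+:3] = (word>>13) & 0x7 = 1

29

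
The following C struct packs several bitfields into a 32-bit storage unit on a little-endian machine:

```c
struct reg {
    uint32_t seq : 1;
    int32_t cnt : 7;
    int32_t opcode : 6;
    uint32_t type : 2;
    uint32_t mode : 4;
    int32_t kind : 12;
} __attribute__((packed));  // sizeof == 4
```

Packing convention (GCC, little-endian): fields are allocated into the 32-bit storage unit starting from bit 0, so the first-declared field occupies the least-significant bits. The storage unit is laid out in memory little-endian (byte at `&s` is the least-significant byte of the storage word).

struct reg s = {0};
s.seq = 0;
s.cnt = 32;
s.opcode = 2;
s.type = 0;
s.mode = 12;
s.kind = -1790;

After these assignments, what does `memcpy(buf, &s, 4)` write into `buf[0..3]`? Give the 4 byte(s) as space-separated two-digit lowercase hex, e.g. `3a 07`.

40 02 2c 90

seq (1b) val=0 bits=0x0 at bit 0: 0x00000000
cnt (7b) val=32 bits=0x20 at bit 1: 0x00000040
opcode (6b) val=2 bits=0x2 at bit 8: 0x00000240
type (2b) val=0 bits=0x0 at bit 14: 0x00000240
mode (4b) val=12 bits=0xc at bit 16: 0x000c0240
kind (12b) val=-1790 bits=0x902 at bit 20: 0x902c0240
word = 0x902c0240 → little-endian bytes:
  [0]=0x40  [1]=0x02  [2]=0x2c  [3]=0x90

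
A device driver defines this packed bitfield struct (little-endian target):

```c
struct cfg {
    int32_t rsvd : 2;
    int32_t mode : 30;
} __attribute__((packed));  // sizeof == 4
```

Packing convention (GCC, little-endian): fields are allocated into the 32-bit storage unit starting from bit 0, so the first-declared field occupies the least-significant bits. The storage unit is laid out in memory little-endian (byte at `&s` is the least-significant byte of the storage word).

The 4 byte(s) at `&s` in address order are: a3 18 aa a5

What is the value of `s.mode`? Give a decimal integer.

-378894808

[0]=0xa3 [1]=0x18 [2]=0xaa [3]=0xa5 (little-endian) → word 0xa5aa18a3
rsvd:2 @ bit 0 → (0xa5aa18a3>>0)&0x3 = 0x3
mode:30 @ bit 2 → (0xa5aa18a3>>2)&0x3fffffff = 0x296a8628  ←
mode signed 30b, MSB=1: 694847016 - 1073741824 = -378894808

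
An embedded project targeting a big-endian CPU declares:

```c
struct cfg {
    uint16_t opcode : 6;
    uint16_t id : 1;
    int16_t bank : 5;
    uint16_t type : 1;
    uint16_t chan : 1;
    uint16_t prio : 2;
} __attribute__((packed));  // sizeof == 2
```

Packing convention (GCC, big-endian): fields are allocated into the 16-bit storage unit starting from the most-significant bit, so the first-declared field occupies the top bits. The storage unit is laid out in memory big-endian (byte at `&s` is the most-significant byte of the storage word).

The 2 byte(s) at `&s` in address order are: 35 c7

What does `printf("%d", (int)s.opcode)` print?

[0]=0x35 [1]=0xc7 (big-endian) → word 0x35c7
opcode:6 @ bit 10 → (0x35c7>>10)&0x3f = 0xd  ←
id:1 @ bit 9 → (0x35c7>>9)&0x1 = 0x0
bank:5 @ bit 4 → (0x35c7>>4)&0x1f = 0x1c
type:1 @ bit 3 → (0x35c7>>3)&0x1 = 0x0
chan:1 @ bit 2 → (0x35c7>>2)&0x1 = 0x1
prio:2 @ bit 0 → (0x35c7>>0)&0x3 = 0x3

13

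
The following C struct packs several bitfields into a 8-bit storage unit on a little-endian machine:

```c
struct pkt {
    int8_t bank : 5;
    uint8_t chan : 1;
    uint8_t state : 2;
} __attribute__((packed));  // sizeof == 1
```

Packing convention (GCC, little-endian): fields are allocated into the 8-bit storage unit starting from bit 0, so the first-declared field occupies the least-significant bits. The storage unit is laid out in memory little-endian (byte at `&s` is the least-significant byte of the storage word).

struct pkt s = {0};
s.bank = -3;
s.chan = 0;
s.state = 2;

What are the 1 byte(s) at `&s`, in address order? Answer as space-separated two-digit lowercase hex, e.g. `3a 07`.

9d

bank:5 = -3 → 0x1d << 0 → word 0x1d
chan:1 = 0 → 0x0 << 5 → word 0x1d
state:2 = 2 → 0x2 << 6 → word 0x9d
word = 0x9d → little-endian bytes:
  [0]=0x9d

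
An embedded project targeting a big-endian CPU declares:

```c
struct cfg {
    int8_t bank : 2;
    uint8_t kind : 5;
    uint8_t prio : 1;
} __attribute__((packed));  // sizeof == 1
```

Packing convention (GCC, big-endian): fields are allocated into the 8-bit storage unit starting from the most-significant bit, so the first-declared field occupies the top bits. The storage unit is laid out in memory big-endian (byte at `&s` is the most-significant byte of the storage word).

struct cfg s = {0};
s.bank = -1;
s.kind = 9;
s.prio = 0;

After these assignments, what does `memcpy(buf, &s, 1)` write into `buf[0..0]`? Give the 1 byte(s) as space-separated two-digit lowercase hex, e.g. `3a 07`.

d2

bank (2b) val=-1 bits=0x3 at bit 6: 0xc0
kind (5b) val=9 bits=0x9 at bit 1: 0xd2
prio (1b) val=0 bits=0x0 at bit 0: 0xd2
word = 0xd2 → big-endian bytes:
  [0]=0xd2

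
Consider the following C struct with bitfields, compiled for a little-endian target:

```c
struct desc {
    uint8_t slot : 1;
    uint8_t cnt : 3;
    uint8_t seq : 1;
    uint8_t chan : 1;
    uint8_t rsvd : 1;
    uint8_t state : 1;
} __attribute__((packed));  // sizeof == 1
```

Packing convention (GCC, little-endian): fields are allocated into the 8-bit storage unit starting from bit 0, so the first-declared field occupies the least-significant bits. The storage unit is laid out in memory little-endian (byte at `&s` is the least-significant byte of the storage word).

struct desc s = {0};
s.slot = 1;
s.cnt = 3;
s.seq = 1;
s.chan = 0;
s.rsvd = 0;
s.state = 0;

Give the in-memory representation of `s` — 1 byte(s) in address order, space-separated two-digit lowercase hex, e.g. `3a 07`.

slot (1b) val=1 bits=0x1 at bit 0: 0x01
cnt (3b) val=3 bits=0x3 at bit 1: 0x07
seq (1b) val=1 bits=0x1 at bit 4: 0x17
chan (1b) val=0 bits=0x0 at bit 5: 0x17
rsvd (1b) val=0 bits=0x0 at bit 6: 0x17
state (1b) val=0 bits=0x0 at bit 7: 0x17
word = 0x17 → little-endian bytes:
  [0]=0x17

17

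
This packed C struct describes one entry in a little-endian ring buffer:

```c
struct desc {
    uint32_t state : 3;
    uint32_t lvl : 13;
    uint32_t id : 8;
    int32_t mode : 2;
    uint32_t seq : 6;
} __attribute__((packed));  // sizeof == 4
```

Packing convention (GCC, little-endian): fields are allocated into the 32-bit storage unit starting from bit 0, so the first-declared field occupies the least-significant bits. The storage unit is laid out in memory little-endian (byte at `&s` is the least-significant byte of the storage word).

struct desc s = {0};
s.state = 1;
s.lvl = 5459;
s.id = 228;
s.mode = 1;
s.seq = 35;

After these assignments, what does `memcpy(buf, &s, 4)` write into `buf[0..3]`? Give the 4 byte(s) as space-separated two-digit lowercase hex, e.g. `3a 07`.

[0+:3] state=1 & 0x7 = 0x1; word=0x00000001
[3+:13] lvl=5459 & 0x1fff = 0x1553; word=0x0000aa99
[16+:8] id=228 & 0xff = 0xe4; word=0x00e4aa99
[24+:2] mode=1 & 0x3 = 0x1; word=0x01e4aa99
[26+:6] seq=35 & 0x3f = 0x23; word=0x8de4aa99
word = 0x8de4aa99 → little-endian bytes:
  [0]=0x99  [1]=0xaa  [2]=0xe4  [3]=0x8d

99 aa e4 8d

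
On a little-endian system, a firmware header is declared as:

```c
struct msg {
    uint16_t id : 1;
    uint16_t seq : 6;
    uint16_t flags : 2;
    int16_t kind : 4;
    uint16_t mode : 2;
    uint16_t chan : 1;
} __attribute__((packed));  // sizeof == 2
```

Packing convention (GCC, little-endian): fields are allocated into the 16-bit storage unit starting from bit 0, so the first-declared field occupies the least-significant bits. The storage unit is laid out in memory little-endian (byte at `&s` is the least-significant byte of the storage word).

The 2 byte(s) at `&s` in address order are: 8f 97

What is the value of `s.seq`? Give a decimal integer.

[0]=0x8f [1]=0x97 (little-endian) → word 0x978f
id [0+:1] = (word>>0) & 0x1 = 1
seq [1+:6] = (word>>1) & 0x3f = 7  ←
flags [7+:2] = (word>>7) & 0x3 = 3
kind [9+:4] = (word>>9) & 0xf = 11
mode [13+:2] = (word>>13) & 0x3 = 0
chan [15+:1] = (word>>15) & 0x1 = 1

7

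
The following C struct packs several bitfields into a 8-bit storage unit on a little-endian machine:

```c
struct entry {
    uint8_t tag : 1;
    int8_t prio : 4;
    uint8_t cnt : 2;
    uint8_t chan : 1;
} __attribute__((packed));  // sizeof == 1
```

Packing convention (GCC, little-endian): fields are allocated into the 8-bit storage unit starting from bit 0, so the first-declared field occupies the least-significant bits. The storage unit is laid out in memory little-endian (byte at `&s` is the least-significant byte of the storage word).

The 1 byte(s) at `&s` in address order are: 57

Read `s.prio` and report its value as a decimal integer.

-5

[0]=0x57 (little-endian) → word 0x57
tag:1 @ bit 0 → (0x57>>0)&0x1 = 0x1
prio:4 @ bit 1 → (0x57>>1)&0xf = 0xb  ←
cnt:2 @ bit 5 → (0x57>>5)&0x3 = 0x2
chan:1 @ bit 7 → (0x57>>7)&0x1 = 0x0
prio signed 4b, MSB=1: 11 - 16 = -5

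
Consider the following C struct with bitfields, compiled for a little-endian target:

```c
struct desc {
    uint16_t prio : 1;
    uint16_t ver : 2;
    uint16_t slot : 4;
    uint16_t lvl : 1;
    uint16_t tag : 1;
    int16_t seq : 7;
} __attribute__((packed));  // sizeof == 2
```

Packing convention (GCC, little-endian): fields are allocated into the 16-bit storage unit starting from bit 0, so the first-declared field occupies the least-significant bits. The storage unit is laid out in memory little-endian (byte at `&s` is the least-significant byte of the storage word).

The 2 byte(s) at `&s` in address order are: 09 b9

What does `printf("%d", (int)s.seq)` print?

[0]=0x09 [1]=0xb9 (little-endian) → word 0xb909
prio [0+:1] = (word>>0) & 0x1 = 1
ver [1+:2] = (word>>1) & 0x3 = 0
slot [3+:4] = (word>>3) & 0xf = 1
lvl [7+:1] = (word>>7) & 0x1 = 0
tag [8+:1] = (word>>8) & 0x1 = 1
seq [9+:7] = (word>>9) & 0x7f = 92  ←
seq signed 7b, MSB=1: 92 - 128 = -36

-36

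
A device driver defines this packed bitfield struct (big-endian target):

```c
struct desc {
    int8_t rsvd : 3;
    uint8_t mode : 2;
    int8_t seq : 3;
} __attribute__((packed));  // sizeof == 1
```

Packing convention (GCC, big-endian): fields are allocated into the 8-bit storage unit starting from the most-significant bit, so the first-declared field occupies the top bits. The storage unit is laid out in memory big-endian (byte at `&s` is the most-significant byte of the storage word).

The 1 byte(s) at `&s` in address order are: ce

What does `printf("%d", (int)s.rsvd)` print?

[0]=0xce (big-endian) → word 0xce
rsvd:3 @ bit 5 → (0xce>>5)&0x7 = 0x6  ←
mode:2 @ bit 3 → (0xce>>3)&0x3 = 0x1
seq:3 @ bit 0 → (0xce>>0)&0x7 = 0x6
rsvd signed 3b, MSB=1: 6 - 8 = -2

-2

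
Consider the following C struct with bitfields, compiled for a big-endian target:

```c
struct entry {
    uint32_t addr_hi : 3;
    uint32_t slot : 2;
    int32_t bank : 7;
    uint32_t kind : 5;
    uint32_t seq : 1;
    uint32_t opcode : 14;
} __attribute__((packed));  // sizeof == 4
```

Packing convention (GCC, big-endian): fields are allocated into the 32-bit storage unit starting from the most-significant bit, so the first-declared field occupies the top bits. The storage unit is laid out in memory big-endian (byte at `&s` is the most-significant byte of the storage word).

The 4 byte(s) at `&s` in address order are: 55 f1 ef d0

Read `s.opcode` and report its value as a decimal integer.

12240

[0]=0x55 [1]=0xf1 [2]=0xef [3]=0xd0 (big-endian) → word 0x55f1efd0
addr_hi [29+:3] = (word>>29) & 0x7 = 2
slot [27+:2] = (word>>27) & 0x3 = 2
bank [20+:7] = (word>>20) & 0x7f = 95
kind [15+:5] = (word>>15) & 0x1f = 3
seq [14+:1] = (word>>14) & 0x1 = 1
opcode [0+:14] = (word>>0) & 0x3fff = 12240  ←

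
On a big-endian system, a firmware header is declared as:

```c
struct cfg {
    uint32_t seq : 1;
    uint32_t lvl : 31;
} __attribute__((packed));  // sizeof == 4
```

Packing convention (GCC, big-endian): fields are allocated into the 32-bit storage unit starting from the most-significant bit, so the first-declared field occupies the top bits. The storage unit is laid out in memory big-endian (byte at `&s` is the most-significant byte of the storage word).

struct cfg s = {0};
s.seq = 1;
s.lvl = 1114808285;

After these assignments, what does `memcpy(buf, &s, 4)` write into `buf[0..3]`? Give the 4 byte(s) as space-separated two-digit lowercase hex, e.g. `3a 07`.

c2 72 9f dd

[31+:1] seq=1 & 0x1 = 0x1; word=0x80000000
[0+:31] lvl=1114808285 & 0x7fffffff = 0x42729fdd; word=0xc2729fdd
word = 0xc2729fdd → big-endian bytes:
  [0]=0xc2  [1]=0x72  [2]=0x9f  [3]=0xdd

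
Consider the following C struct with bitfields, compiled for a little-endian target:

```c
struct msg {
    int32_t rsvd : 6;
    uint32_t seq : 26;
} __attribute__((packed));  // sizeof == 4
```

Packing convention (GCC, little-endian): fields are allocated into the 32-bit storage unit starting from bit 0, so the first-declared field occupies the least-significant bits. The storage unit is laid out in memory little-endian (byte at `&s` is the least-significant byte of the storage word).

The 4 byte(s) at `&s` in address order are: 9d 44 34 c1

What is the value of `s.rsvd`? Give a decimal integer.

[0]=0x9d [1]=0x44 [2]=0x34 [3]=0xc1 (little-endian) → word 0xc134449d
rsvd [0+:6] = (word>>0) & 0x3f = 29  ←
seq [6+:26] = (word>>6) & 0x3ffffff = 50647314
rsvd signed 6b, MSB=0: value = 29

29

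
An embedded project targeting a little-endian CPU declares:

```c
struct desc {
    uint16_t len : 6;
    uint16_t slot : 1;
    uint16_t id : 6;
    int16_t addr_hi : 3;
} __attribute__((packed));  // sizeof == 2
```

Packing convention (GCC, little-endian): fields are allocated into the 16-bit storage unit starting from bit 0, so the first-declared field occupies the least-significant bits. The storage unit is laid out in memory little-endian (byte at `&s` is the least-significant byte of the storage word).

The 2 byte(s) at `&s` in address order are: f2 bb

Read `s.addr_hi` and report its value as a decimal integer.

[0]=0xf2 [1]=0xbb (little-endian) → word 0xbbf2
len:6 @ bit 0 → (0xbbf2>>0)&0x3f = 0x32
slot:1 @ bit 6 → (0xbbf2>>6)&0x1 = 0x1
id:6 @ bit 7 → (0xbbf2>>7)&0x3f = 0x37
addr_hi:3 @ bit 13 → (0xbbf2>>13)&0x7 = 0x5  ←
addr_hi signed 3b, MSB=1: 5 - 8 = -3

-3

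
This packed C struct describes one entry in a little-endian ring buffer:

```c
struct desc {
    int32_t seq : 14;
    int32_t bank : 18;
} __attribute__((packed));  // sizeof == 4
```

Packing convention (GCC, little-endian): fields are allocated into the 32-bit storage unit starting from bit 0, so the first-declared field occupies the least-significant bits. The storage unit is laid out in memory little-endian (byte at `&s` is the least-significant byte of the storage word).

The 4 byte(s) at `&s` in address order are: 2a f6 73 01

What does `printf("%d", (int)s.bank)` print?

[0]=0x2a [1]=0xf6 [2]=0x73 [3]=0x01 (little-endian) → word 0x0173f62a
seq:14 @ bit 0 → (0x0173f62a>>0)&0x3fff = 0x362a
bank:18 @ bit 14 → (0x0173f62a>>14)&0x3ffff = 0x5cf  ←
bank signed 18b, MSB=0: value = 1487

1487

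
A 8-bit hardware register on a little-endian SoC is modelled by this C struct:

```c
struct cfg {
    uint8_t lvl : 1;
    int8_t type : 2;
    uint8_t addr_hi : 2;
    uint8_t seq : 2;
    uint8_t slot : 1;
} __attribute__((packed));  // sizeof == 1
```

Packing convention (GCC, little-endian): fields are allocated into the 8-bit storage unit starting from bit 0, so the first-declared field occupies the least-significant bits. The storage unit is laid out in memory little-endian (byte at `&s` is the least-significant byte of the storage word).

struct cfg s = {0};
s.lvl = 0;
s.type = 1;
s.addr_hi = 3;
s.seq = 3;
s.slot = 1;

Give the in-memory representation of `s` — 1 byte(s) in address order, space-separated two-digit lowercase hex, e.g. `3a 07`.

fa

lvl (1b) val=0 bits=0x0 at bit 0: 0x00
type (2b) val=1 bits=0x1 at bit 1: 0x02
addr_hi (2b) val=3 bits=0x3 at bit 3: 0x1a
seq (2b) val=3 bits=0x3 at bit 5: 0x7a
slot (1b) val=1 bits=0x1 at bit 7: 0xfa
word = 0xfa → little-endian bytes:
  [0]=0xfa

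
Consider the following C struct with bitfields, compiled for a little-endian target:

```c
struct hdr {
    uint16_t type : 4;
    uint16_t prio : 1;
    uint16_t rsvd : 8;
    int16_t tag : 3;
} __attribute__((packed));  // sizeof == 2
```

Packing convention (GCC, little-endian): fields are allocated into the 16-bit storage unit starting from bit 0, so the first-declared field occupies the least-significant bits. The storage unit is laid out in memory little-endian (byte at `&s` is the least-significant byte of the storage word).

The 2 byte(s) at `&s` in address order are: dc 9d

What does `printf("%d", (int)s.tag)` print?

-4

[0]=0xdc [1]=0x9d (little-endian) → word 0x9ddc
type [0+:4] = (word>>0) & 0xf = 12
prio [4+:1] = (word>>4) & 0x1 = 1
rsvd [5+:8] = (word>>5) & 0xff = 238
tag [13+:3] = (word>>13) & 0x7 = 4  ←
tag signed 3b, MSB=1: 4 - 8 = -4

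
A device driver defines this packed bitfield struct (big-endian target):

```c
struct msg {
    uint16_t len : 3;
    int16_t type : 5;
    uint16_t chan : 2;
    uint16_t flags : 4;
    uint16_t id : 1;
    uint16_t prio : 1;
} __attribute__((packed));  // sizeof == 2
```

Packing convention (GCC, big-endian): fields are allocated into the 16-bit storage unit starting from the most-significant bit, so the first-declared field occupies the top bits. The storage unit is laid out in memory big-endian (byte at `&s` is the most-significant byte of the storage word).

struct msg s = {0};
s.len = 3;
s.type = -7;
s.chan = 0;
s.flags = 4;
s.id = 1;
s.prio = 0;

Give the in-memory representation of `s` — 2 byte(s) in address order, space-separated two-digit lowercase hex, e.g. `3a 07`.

79 12

[13+:3] len=3 & 0x7 = 0x3; word=0x6000
[8+:5] type=-7 & 0x1f = 0x19; word=0x7900
[6+:2] chan=0 & 0x3 = 0x0; word=0x7900
[2+:4] flags=4 & 0xf = 0x4; word=0x7910
[1+:1] id=1 & 0x1 = 0x1; word=0x7912
[0+:1] prio=0 & 0x1 = 0x0; word=0x7912
word = 0x7912 → big-endian bytes:
  [0]=0x79  [1]=0x12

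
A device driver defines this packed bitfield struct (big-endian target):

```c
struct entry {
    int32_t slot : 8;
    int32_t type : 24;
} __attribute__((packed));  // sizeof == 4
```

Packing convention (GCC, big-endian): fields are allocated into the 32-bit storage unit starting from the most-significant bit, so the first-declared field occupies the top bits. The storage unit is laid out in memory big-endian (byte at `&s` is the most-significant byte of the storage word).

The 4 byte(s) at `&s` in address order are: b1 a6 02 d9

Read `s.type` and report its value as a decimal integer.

[0]=0xb1 [1]=0xa6 [2]=0x02 [3]=0xd9 (big-endian) → word 0xb1a602d9
slot [24+:8] = (word>>24) & 0xff = 177
type [0+:24] = (word>>0) & 0xffffff = 10879705  ←
type signed 24b, MSB=1: 10879705 - 16777216 = -5897511

-5897511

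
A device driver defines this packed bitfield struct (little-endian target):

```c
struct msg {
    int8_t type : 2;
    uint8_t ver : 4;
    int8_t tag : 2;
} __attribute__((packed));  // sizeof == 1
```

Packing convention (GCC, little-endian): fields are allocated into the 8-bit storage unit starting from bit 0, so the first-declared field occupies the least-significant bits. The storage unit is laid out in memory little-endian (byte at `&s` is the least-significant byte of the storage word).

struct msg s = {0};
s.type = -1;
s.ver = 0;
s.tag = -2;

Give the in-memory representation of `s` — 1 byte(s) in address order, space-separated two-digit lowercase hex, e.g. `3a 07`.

83

type:2 = -1 → 0x3 << 0 → word 0x03
ver:4 = 0 → 0x0 << 2 → word 0x03
tag:2 = -2 → 0x2 << 6 → word 0x83
word = 0x83 → little-endian bytes:
  [0]=0x83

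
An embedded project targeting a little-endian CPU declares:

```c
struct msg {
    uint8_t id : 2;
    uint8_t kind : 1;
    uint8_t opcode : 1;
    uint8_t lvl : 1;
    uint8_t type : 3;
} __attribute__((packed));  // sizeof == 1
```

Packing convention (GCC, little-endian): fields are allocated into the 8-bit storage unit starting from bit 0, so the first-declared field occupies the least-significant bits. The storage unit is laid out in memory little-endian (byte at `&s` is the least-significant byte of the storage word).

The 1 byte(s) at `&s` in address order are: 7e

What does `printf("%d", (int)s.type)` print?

3

[0]=0x7e (little-endian) → word 0x7e
id [0+:2] = (word>>0) & 0x3 = 2
kind [2+:1] = (word>>2) & 0x1 = 1
opcode [3+:1] = (word>>3) & 0x1 = 1
lvl [4+:1] = (word>>4) & 0x1 = 1
type [5+:3] = (word>>5) & 0x7 = 3  ←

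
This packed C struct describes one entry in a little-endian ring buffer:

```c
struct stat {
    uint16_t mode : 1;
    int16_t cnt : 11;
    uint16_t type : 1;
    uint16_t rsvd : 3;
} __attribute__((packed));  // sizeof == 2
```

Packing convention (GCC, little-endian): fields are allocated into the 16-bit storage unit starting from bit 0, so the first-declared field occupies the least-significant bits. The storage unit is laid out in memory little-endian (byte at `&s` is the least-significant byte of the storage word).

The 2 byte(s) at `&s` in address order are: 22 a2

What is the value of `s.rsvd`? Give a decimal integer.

[0]=0x22 [1]=0xa2 (little-endian) → word 0xa222
mode:1 @ bit 0 → (0xa222>>0)&0x1 = 0x0
cnt:11 @ bit 1 → (0xa222>>1)&0x7ff = 0x111
type:1 @ bit 12 → (0xa222>>12)&0x1 = 0x0
rsvd:3 @ bit 13 → (0xa222>>13)&0x7 = 0x5  ←

5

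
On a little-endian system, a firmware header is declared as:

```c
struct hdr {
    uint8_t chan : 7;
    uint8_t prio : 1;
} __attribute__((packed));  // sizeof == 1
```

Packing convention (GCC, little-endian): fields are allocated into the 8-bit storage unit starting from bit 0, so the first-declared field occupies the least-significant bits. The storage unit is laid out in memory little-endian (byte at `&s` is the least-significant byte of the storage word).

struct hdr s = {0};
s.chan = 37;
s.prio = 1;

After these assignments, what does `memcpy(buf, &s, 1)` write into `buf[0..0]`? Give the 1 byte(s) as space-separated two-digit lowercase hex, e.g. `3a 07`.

a5

[0+:7] chan=37 & 0x7f = 0x25; word=0x25
[7+:1] prio=1 & 0x1 = 0x1; word=0xa5
word = 0xa5 → little-endian bytes:
  [0]=0xa5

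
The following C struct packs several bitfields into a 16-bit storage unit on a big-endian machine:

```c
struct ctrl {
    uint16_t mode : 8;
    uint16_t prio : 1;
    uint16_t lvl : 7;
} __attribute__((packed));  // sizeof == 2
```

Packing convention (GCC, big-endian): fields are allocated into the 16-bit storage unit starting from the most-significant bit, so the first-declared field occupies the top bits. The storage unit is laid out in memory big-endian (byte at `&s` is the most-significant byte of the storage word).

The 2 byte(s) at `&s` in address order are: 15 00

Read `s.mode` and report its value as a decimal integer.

[0]=0x15 [1]=0x00 (big-endian) → word 0x1500
mode:8 @ bit 8 → (0x1500>>8)&0xff = 0x15  ←
prio:1 @ bit 7 → (0x1500>>7)&0x1 = 0x0
lvl:7 @ bit 0 → (0x1500>>0)&0x7f = 0x0

21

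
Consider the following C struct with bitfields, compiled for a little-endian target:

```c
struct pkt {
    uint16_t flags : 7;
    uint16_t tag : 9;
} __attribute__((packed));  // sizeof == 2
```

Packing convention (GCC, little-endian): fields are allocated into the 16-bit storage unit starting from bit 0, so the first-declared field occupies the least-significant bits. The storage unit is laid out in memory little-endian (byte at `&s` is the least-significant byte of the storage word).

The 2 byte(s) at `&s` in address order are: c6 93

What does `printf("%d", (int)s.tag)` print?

295

[0]=0xc6 [1]=0x93 (little-endian) → word 0x93c6
flags [0+:7] = (word>>0) & 0x7f = 70
tag [7+:9] = (word>>7) & 0x1ff = 295  ←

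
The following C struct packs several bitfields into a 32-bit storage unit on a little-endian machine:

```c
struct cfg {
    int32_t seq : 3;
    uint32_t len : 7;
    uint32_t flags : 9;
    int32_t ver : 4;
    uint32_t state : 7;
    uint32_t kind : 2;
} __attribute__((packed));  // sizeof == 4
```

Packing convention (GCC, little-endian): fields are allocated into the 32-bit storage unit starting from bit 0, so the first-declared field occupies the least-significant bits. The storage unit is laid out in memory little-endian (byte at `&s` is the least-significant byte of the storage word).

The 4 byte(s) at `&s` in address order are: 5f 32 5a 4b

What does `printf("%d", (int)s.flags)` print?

[0]=0x5f [1]=0x32 [2]=0x5a [3]=0x4b (little-endian) → word 0x4b5a325f
seq [0+:3] = (word>>0) & 0x7 = 7
len [3+:7] = (word>>3) & 0x7f = 75
flags [10+:9] = (word>>10) & 0x1ff = 140  ←
ver [19+:4] = (word>>19) & 0xf = 11
state [23+:7] = (word>>23) & 0x7f = 22
kind [30+:2] = (word>>30) & 0x3 = 1

140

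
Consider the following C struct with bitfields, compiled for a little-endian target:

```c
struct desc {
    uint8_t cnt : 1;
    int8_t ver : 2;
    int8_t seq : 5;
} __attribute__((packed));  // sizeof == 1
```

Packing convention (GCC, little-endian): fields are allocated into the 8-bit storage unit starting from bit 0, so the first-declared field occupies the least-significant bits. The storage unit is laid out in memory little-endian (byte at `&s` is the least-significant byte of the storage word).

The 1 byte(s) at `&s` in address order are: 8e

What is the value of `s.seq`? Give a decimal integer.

[0]=0x8e (little-endian) → word 0x8e
cnt [0+:1] = (word>>0) & 0x1 = 0
ver [1+:2] = (word>>1) & 0x3 = 3
seq [3+:5] = (word>>3) & 0x1f = 17  ←
seq signed 5b, MSB=1: 17 - 32 = -15

-15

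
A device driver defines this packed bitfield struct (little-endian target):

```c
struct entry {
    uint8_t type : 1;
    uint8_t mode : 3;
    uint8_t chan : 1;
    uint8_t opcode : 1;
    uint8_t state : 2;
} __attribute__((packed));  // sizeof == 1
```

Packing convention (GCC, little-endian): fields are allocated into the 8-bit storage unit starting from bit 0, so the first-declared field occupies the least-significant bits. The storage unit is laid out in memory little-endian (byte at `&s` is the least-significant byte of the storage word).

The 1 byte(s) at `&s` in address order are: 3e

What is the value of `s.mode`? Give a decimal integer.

[0]=0x3e (little-endian) → word 0x3e
type:1 @ bit 0 → (0x3e>>0)&0x1 = 0x0
mode:3 @ bit 1 → (0x3e>>1)&0x7 = 0x7  ←
chan:1 @ bit 4 → (0x3e>>4)&0x1 = 0x1
opcode:1 @ bit 5 → (0x3e>>5)&0x1 = 0x1
state:2 @ bit 6 → (0x3e>>6)&0x3 = 0x0

7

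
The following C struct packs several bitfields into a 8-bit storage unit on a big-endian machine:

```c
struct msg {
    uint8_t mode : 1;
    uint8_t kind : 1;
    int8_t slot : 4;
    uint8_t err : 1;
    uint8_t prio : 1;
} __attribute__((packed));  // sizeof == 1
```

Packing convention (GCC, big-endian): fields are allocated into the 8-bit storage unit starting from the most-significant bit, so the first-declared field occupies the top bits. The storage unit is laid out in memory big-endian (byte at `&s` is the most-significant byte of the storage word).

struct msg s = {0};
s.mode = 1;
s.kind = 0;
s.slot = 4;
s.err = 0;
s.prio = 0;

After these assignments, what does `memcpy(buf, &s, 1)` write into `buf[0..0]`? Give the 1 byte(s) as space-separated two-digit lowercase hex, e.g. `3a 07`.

mode (1b) val=1 bits=0x1 at bit 7: 0x80
kind (1b) val=0 bits=0x0 at bit 6: 0x80
slot (4b) val=4 bits=0x4 at bit 2: 0x90
err (1b) val=0 bits=0x0 at bit 1: 0x90
prio (1b) val=0 bits=0x0 at bit 0: 0x90
word = 0x90 → big-endian bytes:
  [0]=0x90

90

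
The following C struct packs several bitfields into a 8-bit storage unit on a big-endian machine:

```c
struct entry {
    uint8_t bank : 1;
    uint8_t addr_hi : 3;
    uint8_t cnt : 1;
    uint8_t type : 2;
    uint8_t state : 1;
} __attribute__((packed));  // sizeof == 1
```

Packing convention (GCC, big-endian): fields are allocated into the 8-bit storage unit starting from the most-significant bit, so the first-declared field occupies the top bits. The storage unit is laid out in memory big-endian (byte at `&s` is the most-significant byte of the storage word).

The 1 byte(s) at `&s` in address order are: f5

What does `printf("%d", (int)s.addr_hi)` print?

7

[0]=0xf5 (big-endian) → word 0xf5
bank:1 @ bit 7 → (0xf5>>7)&0x1 = 0x1
addr_hi:3 @ bit 4 → (0xf5>>4)&0x7 = 0x7  ←
cnt:1 @ bit 3 → (0xf5>>3)&0x1 = 0x0
type:2 @ bit 1 → (0xf5>>1)&0x3 = 0x2
state:1 @ bit 0 → (0xf5>>0)&0x1 = 0x1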